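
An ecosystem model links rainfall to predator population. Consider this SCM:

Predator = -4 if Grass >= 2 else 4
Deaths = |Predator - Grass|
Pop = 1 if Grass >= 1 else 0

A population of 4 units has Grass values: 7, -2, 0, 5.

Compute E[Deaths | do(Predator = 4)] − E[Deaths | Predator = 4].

Every unit gets Predator=4 under the intervention. Deaths values become 3, 6, 4, 1; E[Deaths|do(Predator=4)] = 3.5.
Conditioning on Predator=4 selects the 2 unit(s) with Grass ∈ {-2, 0}. Their Deaths values: 6, 4. Mean = 5.
Difference = 3.5 − 5 = -1.5.

-1.5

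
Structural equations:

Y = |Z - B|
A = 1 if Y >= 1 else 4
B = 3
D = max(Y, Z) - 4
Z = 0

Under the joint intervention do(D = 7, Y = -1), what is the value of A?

4

Under do(D = 7, Y = -1), each intervened variable's structural equation is replaced by its fixed value.
A = 1 if Y >= 1 else 4  [with Y=-1]  = 4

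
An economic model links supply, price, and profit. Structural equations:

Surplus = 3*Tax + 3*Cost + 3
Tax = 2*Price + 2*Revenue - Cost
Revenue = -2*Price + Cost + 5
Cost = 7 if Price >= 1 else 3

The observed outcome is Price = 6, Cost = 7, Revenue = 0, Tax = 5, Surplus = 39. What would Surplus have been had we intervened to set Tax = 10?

Intervening sets Tax = 10 and removes its equation (Tax = 2*Price + 2*Revenue - Cost).
Cost = 7 if Price >= 1 else 3  [with Price=6]  = 7
Surplus = 3*Tax + 3*Cost + 3  [with Tax=10, Cost=7]  = 54

54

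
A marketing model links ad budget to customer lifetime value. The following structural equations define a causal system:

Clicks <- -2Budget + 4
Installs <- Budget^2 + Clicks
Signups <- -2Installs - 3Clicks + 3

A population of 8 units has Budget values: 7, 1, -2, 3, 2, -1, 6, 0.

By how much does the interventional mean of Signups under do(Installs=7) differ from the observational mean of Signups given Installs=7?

The intervention sets Installs=7 in all 8 units regardless of Budget. Recomputing Signups per unit gives 19, -17, -35, -5, -11, -29, 13, -23; average -11.
Conditioning on Installs=7 selects the 2 unit(s) with Budget ∈ {3, -1}. Their Signups values: -5, -29. Mean = -17.
Difference = -11 − (-17) = 6.

6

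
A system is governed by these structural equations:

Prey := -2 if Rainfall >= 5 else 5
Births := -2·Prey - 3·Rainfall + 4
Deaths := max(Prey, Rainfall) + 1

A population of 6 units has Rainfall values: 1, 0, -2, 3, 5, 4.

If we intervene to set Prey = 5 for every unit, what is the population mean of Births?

-11.5

The intervention sets Prey=5 in all 6 units regardless of Rainfall. Recomputing Births per unit gives -9, -6, 0, -15, -21, -18; average -11.5.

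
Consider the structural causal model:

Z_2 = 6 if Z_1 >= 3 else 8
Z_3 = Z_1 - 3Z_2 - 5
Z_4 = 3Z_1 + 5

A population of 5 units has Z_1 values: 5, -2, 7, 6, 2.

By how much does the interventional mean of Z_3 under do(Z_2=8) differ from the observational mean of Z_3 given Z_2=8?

Every unit gets Z_2=8 under the intervention. Z_3 values become -24, -31, -22, -23, -27; E[Z_3|do(Z_2=8)] = -25.4.
Observing Z_2=8 restricts to units where Z_2's equation naturally yields 8: Z_1 ∈ {-2, 2}. In that subpopulation Z_3 = -31, -27, mean -29.
Difference = -25.4 − (-29) = 3.6.

3.6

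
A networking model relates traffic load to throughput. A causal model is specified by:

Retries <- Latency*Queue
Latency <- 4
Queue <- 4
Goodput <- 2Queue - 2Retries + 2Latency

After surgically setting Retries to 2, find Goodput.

12

The intervention breaks the incoming arrows to Retries: Retries <- Latency*Queue no longer applies, and Retries = 2.
Goodput = 2Queue - 2Retries + 2Latency  [with Queue=4, Retries=2, Latency=4]  = 12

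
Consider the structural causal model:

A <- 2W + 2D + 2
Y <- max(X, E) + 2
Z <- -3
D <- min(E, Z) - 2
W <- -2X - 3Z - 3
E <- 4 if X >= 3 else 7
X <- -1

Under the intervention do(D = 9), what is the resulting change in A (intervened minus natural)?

28

Intervening sets D = 9 and removes its equation (D <- min(E, Z) - 2).
W = -2X - 3Z - 3  [with X=-1, Z=-3]  = 8
A = 2W + 2D + 2  [with W=8, D=9]  = 36
Without intervention: E = 4 if X >= 3 else 7  [with X=-1]  = 7; W = -2X - 3Z - 3  [with X=-1, Z=-3]  = 8; D = min(E, Z) - 2  [with E=7, Z=-3]  = -5; A = 2W + 2D + 2  [with W=8, D=-5]  = 8.
Change = 36 − 8 = 28.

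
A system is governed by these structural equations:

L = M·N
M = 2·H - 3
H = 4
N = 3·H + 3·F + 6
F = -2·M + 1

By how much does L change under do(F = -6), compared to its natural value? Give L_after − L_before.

do(F=-6) replaces the equation F = -2·M + 1 with the constant F = -6.
M = 2·H - 3  [with H=4]  = 5
N = 3·H + 3·F + 6  [with H=4, F=-6]  = 0
L = M·N  [with M=5, N=0]  = 0
Without intervention: M = 2·H - 3  [with H=4]  = 5; F = -2·M + 1  [with M=5]  = -9; N = 3·H + 3·F + 6  [with H=4, F=-9]  = -9; L = M·N  [with M=5, N=-9]  = -45.
Change = 0 − (-45) = 45.

45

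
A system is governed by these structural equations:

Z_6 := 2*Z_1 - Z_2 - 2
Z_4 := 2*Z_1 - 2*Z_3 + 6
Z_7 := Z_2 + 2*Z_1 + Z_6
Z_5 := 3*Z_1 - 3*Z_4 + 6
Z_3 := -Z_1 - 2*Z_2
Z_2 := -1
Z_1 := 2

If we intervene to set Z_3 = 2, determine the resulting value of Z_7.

The intervention breaks the incoming arrows to Z_3: Z_3 := -Z_1 - 2*Z_2 no longer applies, and Z_3 = 2.
Z_7 is not downstream of the intervention, so its value is determined by the original equations.
Z_6 = 2*Z_1 - Z_2 - 2  [with Z_1=2, Z_2=-1]  = 3
Z_7 = Z_2 + 2*Z_1 + Z_6  [with Z_2=-1, Z_1=2, Z_6=3]  = 6

6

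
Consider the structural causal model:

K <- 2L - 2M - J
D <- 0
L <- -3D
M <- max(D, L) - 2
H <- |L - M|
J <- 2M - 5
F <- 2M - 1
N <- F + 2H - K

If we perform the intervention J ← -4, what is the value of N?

do(J=-4) replaces the equation J <- 2M - 5 with the constant J = -4.
L = -3D  [with D=0]  = 0
M = max(D, L) - 2  [with D=0, L=0]  = -2
F = 2M - 1  [with M=-2]  = -5
H = |L - M|  [with L=0, M=-2]  = 2
K = 2L - 2M - J  [with L=0, M=-2, J=-4]  = 8
N = F + 2H - K  [with F=-5, H=2, K=8]  = -9

-9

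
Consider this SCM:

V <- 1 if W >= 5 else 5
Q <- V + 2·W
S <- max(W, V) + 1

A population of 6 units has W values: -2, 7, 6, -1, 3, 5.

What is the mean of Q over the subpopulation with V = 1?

Conditioning on V=1 selects the 3 unit(s) with W ∈ {7, 6, 5}. Their Q values: 15, 13, 11. Mean = 13.

13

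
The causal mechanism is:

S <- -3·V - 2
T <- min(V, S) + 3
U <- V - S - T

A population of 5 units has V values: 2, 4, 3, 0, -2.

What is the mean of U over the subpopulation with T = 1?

Observing T=1 restricts to units where T's equation naturally yields 1: V ∈ {0, -2}. In that subpopulation U = 1, -7, mean -3.

-3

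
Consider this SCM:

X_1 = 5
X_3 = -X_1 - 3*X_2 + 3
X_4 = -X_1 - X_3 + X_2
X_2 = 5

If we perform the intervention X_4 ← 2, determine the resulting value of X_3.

-17

Under do(X_4=2), the mechanism X_4 = -X_1 - X_3 + X_2 is discarded; X_4 is fixed at 2.
Since X_3 is not a descendant of the intervened variable, it is unaffected.
X_3 = -X_1 - 3*X_2 + 3  [with X_1=5, X_2=5]  = -17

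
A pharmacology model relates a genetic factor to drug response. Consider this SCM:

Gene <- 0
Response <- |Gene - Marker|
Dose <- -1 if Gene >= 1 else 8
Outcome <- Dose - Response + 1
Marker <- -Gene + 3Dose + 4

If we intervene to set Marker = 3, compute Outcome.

do(Marker=3) replaces the equation Marker <- -Gene + 3Dose + 4 with the constant Marker = 3.
Dose = -1 if Gene >= 1 else 8  [with Gene=0]  = 8
Response = |Gene - Marker|  [with Gene=0, Marker=3]  = 3
Outcome = Dose - Response + 1  [with Dose=8, Response=3]  = 6

6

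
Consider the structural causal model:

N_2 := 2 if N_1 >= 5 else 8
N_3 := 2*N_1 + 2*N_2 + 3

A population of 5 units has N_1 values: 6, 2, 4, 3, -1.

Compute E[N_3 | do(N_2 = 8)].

do(N_2=8) breaks N_2's dependence on N_1. With N_2=8 fixed, N_3 across the units is 31, 23, 27, 25, 17, mean 24.6.

24.6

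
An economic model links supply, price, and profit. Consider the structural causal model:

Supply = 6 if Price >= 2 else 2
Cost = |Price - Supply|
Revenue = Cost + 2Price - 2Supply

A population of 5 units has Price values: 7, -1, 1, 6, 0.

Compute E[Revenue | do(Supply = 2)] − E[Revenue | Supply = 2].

do(Supply=2) breaks Supply's dependence on Price. With Supply=2 fixed, Revenue across the units is 15, -3, -1, 12, -2, mean 4.2.
E[Revenue|Supply=2] averages over only the 3 units with Supply=2 (Price = -1, 1, 0): Revenue = -3, -1, -2, mean -2.
Difference = 4.2 − (-2) = 6.2.

6.2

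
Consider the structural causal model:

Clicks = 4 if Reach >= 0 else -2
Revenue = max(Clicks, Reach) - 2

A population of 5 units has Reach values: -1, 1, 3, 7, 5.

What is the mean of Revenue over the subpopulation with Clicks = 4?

3

Conditioning on Clicks=4 selects the 4 unit(s) with Reach ∈ {1, 3, 7, 5}. Their Revenue values: 2, 2, 5, 3. Mean = 3.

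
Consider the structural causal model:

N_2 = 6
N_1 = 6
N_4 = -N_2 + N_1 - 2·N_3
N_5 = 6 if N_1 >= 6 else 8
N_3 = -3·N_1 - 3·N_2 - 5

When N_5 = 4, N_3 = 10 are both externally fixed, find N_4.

Under do(N_5 = 4, N_3 = 10), each intervened variable's structural equation is replaced by its fixed value.
N_4 = -N_2 + N_1 - 2·N_3  [with N_2=6, N_1=6, N_3=10]  = -20

-20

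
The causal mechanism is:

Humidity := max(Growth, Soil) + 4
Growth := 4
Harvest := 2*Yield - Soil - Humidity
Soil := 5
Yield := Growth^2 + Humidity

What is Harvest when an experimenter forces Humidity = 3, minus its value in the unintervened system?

-6

do(Humidity=3) replaces the equation Humidity := max(Growth, Soil) + 4 with the constant Humidity = 3.
Yield = Growth^2 + Humidity  [with Growth=4, Humidity=3]  = 19
Harvest = 2*Yield - Soil - Humidity  [with Yield=19, Soil=5, Humidity=3]  = 30
Without intervention: Humidity = max(Growth, Soil) + 4  [with Growth=4, Soil=5]  = 9; Yield = Growth^2 + Humidity  [with Growth=4, Humidity=9]  = 25; Harvest = 2*Yield - Soil - Humidity  [with Yield=25, Soil=5, Humidity=9]  = 36.
Change = 30 − 36 = -6.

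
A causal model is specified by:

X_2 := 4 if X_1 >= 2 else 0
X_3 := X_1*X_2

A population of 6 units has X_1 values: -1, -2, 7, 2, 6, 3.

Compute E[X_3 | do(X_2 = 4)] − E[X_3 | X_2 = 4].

-8

do(X_2=4) breaks X_2's dependence on X_1. With X_2=4 fixed, X_3 across the units is -4, -8, 28, 8, 24, 12, mean 10.
E[X_3|X_2=4] averages over only the 4 units with X_2=4 (X_1 = 7, 2, 6, 3): X_3 = 28, 8, 24, 12, mean 18.
Difference = 10 − 18 = -8.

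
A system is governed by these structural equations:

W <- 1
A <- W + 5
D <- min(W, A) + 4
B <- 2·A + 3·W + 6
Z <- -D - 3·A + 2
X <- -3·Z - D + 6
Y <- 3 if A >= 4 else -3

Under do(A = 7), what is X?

73

Under do(A=7), the mechanism A <- W + 5 is discarded; A is fixed at 7.
D = min(W, A) + 4  [with W=1, A=7]  = 5
Z = -D - 3·A + 2  [with D=5, A=7]  = -24
X = -3·Z - D + 6  [with Z=-24, D=5]  = 73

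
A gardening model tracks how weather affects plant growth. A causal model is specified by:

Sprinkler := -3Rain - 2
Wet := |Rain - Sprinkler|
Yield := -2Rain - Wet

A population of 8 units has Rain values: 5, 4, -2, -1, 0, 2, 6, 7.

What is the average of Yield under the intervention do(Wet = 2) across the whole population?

Under do(Wet=2), Wet's equation is replaced by Wet=2 for every unit. Per-unit Yield: -12, -10, 2, 0, -2, -6, -14, -16. Mean = -7.25.

-7.25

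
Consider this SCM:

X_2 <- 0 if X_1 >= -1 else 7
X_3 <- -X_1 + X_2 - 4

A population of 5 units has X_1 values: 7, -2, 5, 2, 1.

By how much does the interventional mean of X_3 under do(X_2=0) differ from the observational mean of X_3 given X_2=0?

Every unit gets X_2=0 under the intervention. X_3 values become -11, -2, -9, -6, -5; E[X_3|do(X_2=0)] = -6.6.
Conditioning on X_2=0 selects the 4 unit(s) with X_1 ∈ {7, 5, 2, 1}. Their X_3 values: -11, -9, -6, -5. Mean = -7.75.
Difference = -6.6 − (-7.75) = 1.15.

1.15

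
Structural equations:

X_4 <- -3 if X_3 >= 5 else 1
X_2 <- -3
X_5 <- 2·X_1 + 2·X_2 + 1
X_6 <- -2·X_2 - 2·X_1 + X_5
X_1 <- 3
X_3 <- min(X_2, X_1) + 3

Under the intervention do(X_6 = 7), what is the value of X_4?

do(X_6=7) replaces the equation X_6 <- -2·X_2 - 2·X_1 + X_5 with the constant X_6 = 7.
No directed path runs from X_6 to X_4, so X_4 keeps its natural value.
X_3 = min(X_2, X_1) + 3  [with X_2=-3, X_1=3]  = 0
X_4 = -3 if X_3 >= 5 else 1  [with X_3=0]  = 1

1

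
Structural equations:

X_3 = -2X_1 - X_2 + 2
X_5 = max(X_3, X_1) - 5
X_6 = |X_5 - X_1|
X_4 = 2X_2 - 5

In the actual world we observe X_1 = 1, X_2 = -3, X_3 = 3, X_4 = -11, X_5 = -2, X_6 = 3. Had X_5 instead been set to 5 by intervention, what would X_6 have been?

4

The intervention breaks the incoming arrows to X_5: X_5 = max(X_3, X_1) - 5 no longer applies, and X_5 = 5.
X_6 = |X_5 - X_1|  [with X_5=5, X_1=1]  = 4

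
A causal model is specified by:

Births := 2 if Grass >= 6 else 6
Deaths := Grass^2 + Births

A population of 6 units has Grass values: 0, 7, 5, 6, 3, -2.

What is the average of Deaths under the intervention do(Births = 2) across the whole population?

22.5

do(Births=2) breaks Births's dependence on Grass. With Births=2 fixed, Deaths across the units is 2, 51, 27, 38, 11, 6, mean 22.5.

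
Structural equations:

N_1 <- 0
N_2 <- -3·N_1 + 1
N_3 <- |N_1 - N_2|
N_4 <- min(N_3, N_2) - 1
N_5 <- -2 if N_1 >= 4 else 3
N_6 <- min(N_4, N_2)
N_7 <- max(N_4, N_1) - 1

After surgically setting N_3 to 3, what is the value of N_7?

-1

The intervention breaks the incoming arrows to N_3: N_3 <- |N_1 - N_2| no longer applies, and N_3 = 3.
N_2 = -3·N_1 + 1  [with N_1=0]  = 1
N_4 = min(N_3, N_2) - 1  [with N_3=3, N_2=1]  = 0
N_7 = max(N_4, N_1) - 1  [with N_4=0, N_1=0]  = -1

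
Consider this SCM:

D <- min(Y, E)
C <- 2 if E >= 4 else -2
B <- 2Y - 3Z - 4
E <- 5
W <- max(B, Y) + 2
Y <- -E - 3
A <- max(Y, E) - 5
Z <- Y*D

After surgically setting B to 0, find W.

Intervening sets B = 0 and removes its equation (B <- 2Y - 3Z - 4).
Y = -E - 3  [with E=5]  = -8
W = max(B, Y) + 2  [with B=0, Y=-8]  = 2

2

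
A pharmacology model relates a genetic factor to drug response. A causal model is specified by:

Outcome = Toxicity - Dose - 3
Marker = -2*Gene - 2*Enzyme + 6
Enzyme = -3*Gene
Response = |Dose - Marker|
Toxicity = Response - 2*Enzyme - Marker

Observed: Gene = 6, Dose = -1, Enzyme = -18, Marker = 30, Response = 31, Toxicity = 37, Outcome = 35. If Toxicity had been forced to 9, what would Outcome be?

Intervening sets Toxicity = 9 and removes its equation (Toxicity = Response - 2*Enzyme - Marker).
Outcome = Toxicity - Dose - 3  [with Toxicity=9, Dose=-1]  = 7

7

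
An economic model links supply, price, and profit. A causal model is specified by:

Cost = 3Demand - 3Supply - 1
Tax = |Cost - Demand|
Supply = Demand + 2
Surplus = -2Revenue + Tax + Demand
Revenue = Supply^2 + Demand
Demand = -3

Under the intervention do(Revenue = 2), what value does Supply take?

The intervention breaks the incoming arrows to Revenue: Revenue = Supply^2 + Demand no longer applies, and Revenue = 2.
Since Supply is not a descendant of the intervened variable, it is unaffected.
Supply = Demand + 2  [with Demand=-3]  = -1

-1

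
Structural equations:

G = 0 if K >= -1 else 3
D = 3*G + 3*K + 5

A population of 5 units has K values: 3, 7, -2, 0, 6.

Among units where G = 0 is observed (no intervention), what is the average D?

17

Conditioning on G=0 selects the 4 unit(s) with K ∈ {3, 7, 0, 6}. Their D values: 14, 26, 5, 23. Mean = 17.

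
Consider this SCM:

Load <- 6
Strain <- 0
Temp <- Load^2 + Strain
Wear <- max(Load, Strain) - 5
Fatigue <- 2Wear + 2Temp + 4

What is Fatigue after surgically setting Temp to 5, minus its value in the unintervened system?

-62

do(Temp=5) replaces the equation Temp <- Load^2 + Strain with the constant Temp = 5.
Wear = max(Load, Strain) - 5  [with Load=6, Strain=0]  = 1
Fatigue = 2Wear + 2Temp + 4  [with Wear=1, Temp=5]  = 16
Without intervention: Temp = Load^2 + Strain  [with Load=6, Strain=0]  = 36; Wear = max(Load, Strain) - 5  [with Load=6, Strain=0]  = 1; Fatigue = 2Wear + 2Temp + 4  [with Wear=1, Temp=36]  = 78.
Change = 16 − 78 = -62.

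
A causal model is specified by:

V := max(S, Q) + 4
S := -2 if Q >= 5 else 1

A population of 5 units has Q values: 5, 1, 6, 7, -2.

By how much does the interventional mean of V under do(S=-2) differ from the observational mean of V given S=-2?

The intervention sets S=-2 in all 5 units regardless of Q. Recomputing V per unit gives 9, 5, 10, 11, 2; average 7.4.
E[V|S=-2] averages over only the 3 units with S=-2 (Q = 5, 6, 7): V = 9, 10, 11, mean 10.
Difference = 7.4 − 10 = -2.6.

-2.6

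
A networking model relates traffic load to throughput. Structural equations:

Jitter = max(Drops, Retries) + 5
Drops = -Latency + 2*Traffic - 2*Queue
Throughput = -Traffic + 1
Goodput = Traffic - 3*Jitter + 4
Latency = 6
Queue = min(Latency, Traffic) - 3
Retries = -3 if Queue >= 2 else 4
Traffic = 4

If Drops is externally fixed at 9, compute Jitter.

14

Under do(Drops=9), the mechanism Drops = -Latency + 2*Traffic - 2*Queue is discarded; Drops is fixed at 9.
Queue = min(Latency, Traffic) - 3  [with Latency=6, Traffic=4]  = 1
Retries = -3 if Queue >= 2 else 4  [with Queue=1]  = 4
Jitter = max(Drops, Retries) + 5  [with Drops=9, Retries=4]  = 14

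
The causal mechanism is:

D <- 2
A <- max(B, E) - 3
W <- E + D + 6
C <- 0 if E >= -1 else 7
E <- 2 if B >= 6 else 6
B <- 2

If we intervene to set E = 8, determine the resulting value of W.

16

The intervention breaks the incoming arrows to E: E <- 2 if B >= 6 else 6 no longer applies, and E = 8.
W = E + D + 6  [with E=8, D=2]  = 16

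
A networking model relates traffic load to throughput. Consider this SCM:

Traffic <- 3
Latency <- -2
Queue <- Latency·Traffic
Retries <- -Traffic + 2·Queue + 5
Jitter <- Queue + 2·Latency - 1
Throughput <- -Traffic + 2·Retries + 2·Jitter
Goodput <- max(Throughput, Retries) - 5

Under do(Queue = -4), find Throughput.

The intervention breaks the incoming arrows to Queue: Queue <- Latency·Traffic no longer applies, and Queue = -4.
Retries = -Traffic + 2·Queue + 5  [with Traffic=3, Queue=-4]  = -6
Jitter = Queue + 2·Latency - 1  [with Queue=-4, Latency=-2]  = -9
Throughput = -Traffic + 2·Retries + 2·Jitter  [with Traffic=3, Retries=-6, Jitter=-9]  = -33

-33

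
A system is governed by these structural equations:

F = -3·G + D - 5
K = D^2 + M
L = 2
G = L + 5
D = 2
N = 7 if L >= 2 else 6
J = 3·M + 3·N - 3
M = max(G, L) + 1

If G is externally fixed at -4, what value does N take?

7

do(G=-4) replaces the equation G = L + 5 with the constant G = -4.
N is not downstream of the intervention, so its value is determined by the original equations.
N = 7 if L >= 2 else 6  [with L=2]  = 7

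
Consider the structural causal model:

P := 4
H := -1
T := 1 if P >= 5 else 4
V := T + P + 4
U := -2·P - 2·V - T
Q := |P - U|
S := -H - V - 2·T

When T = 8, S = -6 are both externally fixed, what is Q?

52

Under do(T = 8, S = -6), each intervened variable's structural equation is replaced by its fixed value.
V = T + P + 4  [with T=8, P=4]  = 16
U = -2·P - 2·V - T  [with P=4, V=16, T=8]  = -48
Q = |P - U|  [with P=4, U=-48]  = 52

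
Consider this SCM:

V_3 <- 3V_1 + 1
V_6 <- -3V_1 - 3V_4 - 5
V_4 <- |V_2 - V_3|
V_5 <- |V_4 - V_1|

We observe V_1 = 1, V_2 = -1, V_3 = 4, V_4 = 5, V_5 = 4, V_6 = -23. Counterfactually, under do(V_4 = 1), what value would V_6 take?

Under do(V_4=1), the mechanism V_4 <- |V_2 - V_3| is discarded; V_4 is fixed at 1.
V_6 = -3V_1 - 3V_4 - 5  [with V_1=1, V_4=1]  = -11

-11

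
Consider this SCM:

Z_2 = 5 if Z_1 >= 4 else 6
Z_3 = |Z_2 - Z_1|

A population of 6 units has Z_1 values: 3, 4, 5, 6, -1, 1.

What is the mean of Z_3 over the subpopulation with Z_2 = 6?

E[Z_3|Z_2=6] averages over only the 3 units with Z_2=6 (Z_1 = 3, -1, 1): Z_3 = 3, 7, 5, mean 5.

5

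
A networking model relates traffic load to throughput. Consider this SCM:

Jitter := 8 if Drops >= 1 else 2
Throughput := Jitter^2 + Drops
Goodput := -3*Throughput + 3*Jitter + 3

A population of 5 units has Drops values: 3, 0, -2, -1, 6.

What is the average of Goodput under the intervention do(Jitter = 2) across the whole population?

Under do(Jitter=2), Jitter's equation is replaced by Jitter=2 for every unit. Per-unit Goodput: -12, -3, 3, 0, -21. Mean = -6.6.

-6.6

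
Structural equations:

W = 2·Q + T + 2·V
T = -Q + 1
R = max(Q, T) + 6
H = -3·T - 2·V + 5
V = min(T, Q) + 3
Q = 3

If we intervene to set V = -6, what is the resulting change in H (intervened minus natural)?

14

Under do(V=-6), the mechanism V = min(T, Q) + 3 is discarded; V is fixed at -6.
T = -Q + 1  [with Q=3]  = -2
H = -3·T - 2·V + 5  [with T=-2, V=-6]  = 23
Without intervention: T = -Q + 1  [with Q=3]  = -2; V = min(T, Q) + 3  [with T=-2, Q=3]  = 1; H = -3·T - 2·V + 5  [with T=-2, V=1]  = 9.
Change = 23 − 9 = 14.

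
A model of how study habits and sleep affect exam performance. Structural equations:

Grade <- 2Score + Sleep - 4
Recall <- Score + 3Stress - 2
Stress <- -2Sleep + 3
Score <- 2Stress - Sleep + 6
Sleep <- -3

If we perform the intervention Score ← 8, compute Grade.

do(Score=8) replaces the equation Score <- 2Stress - Sleep + 6 with the constant Score = 8.
Grade = 2Score + Sleep - 4  [with Score=8, Sleep=-3]  = 9

9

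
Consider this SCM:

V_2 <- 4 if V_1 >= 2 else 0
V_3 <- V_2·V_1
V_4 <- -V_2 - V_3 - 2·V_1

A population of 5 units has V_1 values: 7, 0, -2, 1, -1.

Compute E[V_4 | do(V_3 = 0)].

Under do(V_3=0), V_3's equation is replaced by V_3=0 for every unit. Per-unit V_4: -18, 0, 4, -2, 2. Mean = -2.8.

-2.8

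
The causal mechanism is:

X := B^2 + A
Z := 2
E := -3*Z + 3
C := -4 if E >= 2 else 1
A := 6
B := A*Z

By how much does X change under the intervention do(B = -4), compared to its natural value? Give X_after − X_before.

The intervention breaks the incoming arrows to B: B := A*Z no longer applies, and B = -4.
X = B^2 + A  [with B=-4, A=6]  = 22
Without intervention: B = A*Z  [with A=6, Z=2]  = 12; X = B^2 + A  [with B=12, A=6]  = 150.
Change = 22 − 150 = -128.

-128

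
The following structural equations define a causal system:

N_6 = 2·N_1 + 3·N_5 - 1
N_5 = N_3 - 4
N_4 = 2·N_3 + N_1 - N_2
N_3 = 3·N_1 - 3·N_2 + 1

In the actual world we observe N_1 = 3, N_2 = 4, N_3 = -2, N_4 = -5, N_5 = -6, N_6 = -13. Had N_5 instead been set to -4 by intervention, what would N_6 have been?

The intervention breaks the incoming arrows to N_5: N_5 = N_3 - 4 no longer applies, and N_5 = -4.
N_6 = 2·N_1 + 3·N_5 - 1  [with N_1=3, N_5=-4]  = -7

-7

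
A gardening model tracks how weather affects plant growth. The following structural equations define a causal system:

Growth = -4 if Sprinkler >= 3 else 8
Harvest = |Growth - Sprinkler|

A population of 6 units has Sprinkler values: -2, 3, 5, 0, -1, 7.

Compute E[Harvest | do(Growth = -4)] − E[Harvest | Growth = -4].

do(Growth=-4) breaks Growth's dependence on Sprinkler. With Growth=-4 fixed, Harvest across the units is 2, 7, 9, 4, 3, 11, mean 6.
Observing Growth=-4 restricts to units where Growth's equation naturally yields -4: Sprinkler ∈ {3, 5, 7}. In that subpopulation Harvest = 7, 9, 11, mean 9.
Difference = 6 − 9 = -3.

-3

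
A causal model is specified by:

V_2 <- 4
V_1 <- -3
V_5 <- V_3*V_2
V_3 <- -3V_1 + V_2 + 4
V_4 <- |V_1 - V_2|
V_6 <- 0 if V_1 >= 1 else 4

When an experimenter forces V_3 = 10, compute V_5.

do(V_3=10) replaces the equation V_3 <- -3V_1 + V_2 + 4 with the constant V_3 = 10.
V_5 = V_3*V_2  [with V_3=10, V_2=4]  = 40

40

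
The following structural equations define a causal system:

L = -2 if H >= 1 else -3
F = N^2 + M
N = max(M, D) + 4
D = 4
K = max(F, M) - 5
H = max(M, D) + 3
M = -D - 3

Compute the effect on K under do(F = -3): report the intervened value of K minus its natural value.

-60

Under do(F=-3), the mechanism F = N^2 + M is discarded; F is fixed at -3.
M = -D - 3  [with D=4]  = -7
K = max(F, M) - 5  [with F=-3, M=-7]  = -8
Without intervention: M = -D - 3  [with D=4]  = -7; N = max(M, D) + 4  [with M=-7, D=4]  = 8; F = N^2 + M  [with N=8, M=-7]  = 57; K = max(F, M) - 5  [with F=57, M=-7]  = 52.
Change = -8 − 52 = -60.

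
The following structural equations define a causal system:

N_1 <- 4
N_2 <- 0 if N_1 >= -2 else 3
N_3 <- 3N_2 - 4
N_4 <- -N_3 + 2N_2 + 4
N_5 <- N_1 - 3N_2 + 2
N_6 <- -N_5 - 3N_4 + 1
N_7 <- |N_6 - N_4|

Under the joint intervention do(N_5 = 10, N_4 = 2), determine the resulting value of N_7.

17

Setting N_5 = 10, N_4 = 2 by intervention discards those variables' equations.
N_6 = -N_5 - 3N_4 + 1  [with N_5=10, N_4=2]  = -15
N_7 = |N_6 - N_4|  [with N_6=-15, N_4=2]  = 17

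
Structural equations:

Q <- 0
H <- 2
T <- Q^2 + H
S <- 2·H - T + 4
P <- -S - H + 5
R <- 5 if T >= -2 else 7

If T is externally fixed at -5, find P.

do(T=-5) replaces the equation T <- Q^2 + H with the constant T = -5.
S = 2·H - T + 4  [with H=2, T=-5]  = 13
P = -S - H + 5  [with S=13, H=2]  = -10

-10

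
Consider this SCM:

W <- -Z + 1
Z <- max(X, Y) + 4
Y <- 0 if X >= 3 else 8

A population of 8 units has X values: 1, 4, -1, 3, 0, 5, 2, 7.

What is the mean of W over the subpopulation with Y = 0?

-7.75

E[W|Y=0] averages over only the 4 units with Y=0 (X = 4, 3, 5, 7): W = -7, -6, -8, -10, mean -7.75.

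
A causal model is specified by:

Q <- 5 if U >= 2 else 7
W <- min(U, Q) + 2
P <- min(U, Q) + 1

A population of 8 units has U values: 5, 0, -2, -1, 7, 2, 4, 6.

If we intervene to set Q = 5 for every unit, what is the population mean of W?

do(Q=5) breaks Q's dependence on U. With Q=5 fixed, W across the units is 7, 2, 0, 1, 7, 4, 6, 7, mean 4.25.

4.25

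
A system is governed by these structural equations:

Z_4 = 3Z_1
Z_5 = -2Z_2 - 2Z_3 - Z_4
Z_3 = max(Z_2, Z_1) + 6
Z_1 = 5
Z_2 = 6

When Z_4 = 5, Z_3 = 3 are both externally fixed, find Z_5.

The joint intervention fixes Z_4 = 5, Z_3 = 3, removing each variable's own equation.
Z_5 = -2Z_2 - 2Z_3 - Z_4  [with Z_2=6, Z_3=3, Z_4=5]  = -23

-23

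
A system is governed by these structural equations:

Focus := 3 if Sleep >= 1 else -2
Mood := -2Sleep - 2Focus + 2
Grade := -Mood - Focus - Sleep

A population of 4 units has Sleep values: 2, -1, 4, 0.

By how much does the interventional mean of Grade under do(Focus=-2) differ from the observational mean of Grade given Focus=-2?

1.75

Every unit gets Focus=-2 under the intervention. Grade values become -2, -5, 0, -4; E[Grade|do(Focus=-2)] = -2.75.
Observing Focus=-2 restricts to units where Focus's equation naturally yields -2: Sleep ∈ {-1, 0}. In that subpopulation Grade = -5, -4, mean -4.5.
Difference = -2.75 − (-4.5) = 1.75.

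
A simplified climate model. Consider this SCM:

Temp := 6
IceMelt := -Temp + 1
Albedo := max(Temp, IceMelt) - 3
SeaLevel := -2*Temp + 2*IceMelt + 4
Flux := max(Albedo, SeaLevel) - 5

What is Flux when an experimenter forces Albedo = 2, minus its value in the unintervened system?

-1

do(Albedo=2) replaces the equation Albedo := max(Temp, IceMelt) - 3 with the constant Albedo = 2.
IceMelt = -Temp + 1  [with Temp=6]  = -5
SeaLevel = -2*Temp + 2*IceMelt + 4  [with Temp=6, IceMelt=-5]  = -18
Flux = max(Albedo, SeaLevel) - 5  [with Albedo=2, SeaLevel=-18]  = -3
Without intervention: IceMelt = -Temp + 1  [with Temp=6]  = -5; Albedo = max(Temp, IceMelt) - 3  [with Temp=6, IceMelt=-5]  = 3; SeaLevel = -2*Temp + 2*IceMelt + 4  [with Temp=6, IceMelt=-5]  = -18; Flux = max(Albedo, SeaLevel) - 5  [with Albedo=3, SeaLevel=-18]  = -2.
Change = -3 − (-2) = -1.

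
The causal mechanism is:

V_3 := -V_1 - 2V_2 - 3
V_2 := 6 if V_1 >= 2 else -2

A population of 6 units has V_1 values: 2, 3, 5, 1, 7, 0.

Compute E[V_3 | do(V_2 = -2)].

-2

do(V_2=-2) breaks V_2's dependence on V_1. With V_2=-2 fixed, V_3 across the units is -1, -2, -4, 0, -6, 1, mean -2.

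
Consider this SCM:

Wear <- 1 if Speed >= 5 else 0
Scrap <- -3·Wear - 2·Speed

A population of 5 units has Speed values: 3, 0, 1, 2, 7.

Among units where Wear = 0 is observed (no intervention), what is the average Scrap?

Conditioning on Wear=0 selects the 4 unit(s) with Speed ∈ {3, 0, 1, 2}. Their Scrap values: -6, 0, -2, -4. Mean = -3.

-3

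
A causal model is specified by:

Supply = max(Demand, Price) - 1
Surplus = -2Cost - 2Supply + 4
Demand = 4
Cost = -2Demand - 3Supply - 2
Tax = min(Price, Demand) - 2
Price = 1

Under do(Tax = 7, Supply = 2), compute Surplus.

32

The joint intervention fixes Tax = 7, Supply = 2, removing each variable's own equation.
Cost = -2Demand - 3Supply - 2  [with Demand=4, Supply=2]  = -16
Surplus = -2Cost - 2Supply + 4  [with Cost=-16, Supply=2]  = 32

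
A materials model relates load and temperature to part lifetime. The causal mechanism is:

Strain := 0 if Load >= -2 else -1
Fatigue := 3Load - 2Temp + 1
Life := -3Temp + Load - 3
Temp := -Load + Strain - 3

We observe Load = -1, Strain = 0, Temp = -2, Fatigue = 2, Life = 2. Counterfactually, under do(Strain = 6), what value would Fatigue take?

Under do(Strain=6), the mechanism Strain := 0 if Load >= -2 else -1 is discarded; Strain is fixed at 6.
Temp = -Load + Strain - 3  [with Load=-1, Strain=6]  = 4
Fatigue = 3Load - 2Temp + 1  [with Load=-1, Temp=4]  = -10

-10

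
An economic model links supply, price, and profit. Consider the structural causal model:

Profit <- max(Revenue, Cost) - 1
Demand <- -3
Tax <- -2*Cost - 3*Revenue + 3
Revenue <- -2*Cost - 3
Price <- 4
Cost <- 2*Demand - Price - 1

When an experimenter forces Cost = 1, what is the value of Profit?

0

The intervention breaks the incoming arrows to Cost: Cost <- 2*Demand - Price - 1 no longer applies, and Cost = 1.
Revenue = -2*Cost - 3  [with Cost=1]  = -5
Profit = max(Revenue, Cost) - 1  [with Revenue=-5, Cost=1]  = 0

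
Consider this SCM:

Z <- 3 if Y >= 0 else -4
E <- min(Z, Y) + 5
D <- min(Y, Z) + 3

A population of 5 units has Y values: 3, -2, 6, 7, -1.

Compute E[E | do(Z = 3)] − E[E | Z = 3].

-1.8

Under do(Z=3), Z's equation is replaced by Z=3 for every unit. Per-unit E: 8, 3, 8, 8, 4. Mean = 6.2.
E[E|Z=3] averages over only the 3 units with Z=3 (Y = 3, 6, 7): E = 8, 8, 8, mean 8.
Difference = 6.2 − 8 = -1.8.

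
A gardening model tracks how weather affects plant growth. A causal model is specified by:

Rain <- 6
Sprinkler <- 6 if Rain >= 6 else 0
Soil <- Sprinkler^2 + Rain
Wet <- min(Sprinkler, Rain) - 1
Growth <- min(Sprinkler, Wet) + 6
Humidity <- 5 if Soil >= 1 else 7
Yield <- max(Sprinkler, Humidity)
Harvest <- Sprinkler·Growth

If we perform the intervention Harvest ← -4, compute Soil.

42

Under do(Harvest=-4), the mechanism Harvest <- Sprinkler·Growth is discarded; Harvest is fixed at -4.
No directed path runs from Harvest to Soil, so Soil keeps its natural value.
Sprinkler = 6 if Rain >= 6 else 0  [with Rain=6]  = 6
Soil = Sprinkler^2 + Rain  [with Sprinkler=6, Rain=6]  = 42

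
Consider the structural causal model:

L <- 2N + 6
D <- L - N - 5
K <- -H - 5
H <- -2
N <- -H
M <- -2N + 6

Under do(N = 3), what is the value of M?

Under do(N=3), the mechanism N <- -H is discarded; N is fixed at 3.
M = -2N + 6  [with N=3]  = 0

0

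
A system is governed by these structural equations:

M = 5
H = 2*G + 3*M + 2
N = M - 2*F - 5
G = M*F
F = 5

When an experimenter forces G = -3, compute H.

do(G=-3) replaces the equation G = M*F with the constant G = -3.
H = 2*G + 3*M + 2  [with G=-3, M=5]  = 11

11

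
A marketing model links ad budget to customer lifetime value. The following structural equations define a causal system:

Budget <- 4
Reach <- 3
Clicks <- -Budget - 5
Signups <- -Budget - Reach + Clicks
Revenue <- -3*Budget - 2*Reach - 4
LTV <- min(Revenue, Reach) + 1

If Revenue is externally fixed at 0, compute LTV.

1

The intervention breaks the incoming arrows to Revenue: Revenue <- -3*Budget - 2*Reach - 4 no longer applies, and Revenue = 0.
LTV = min(Revenue, Reach) + 1  [with Revenue=0, Reach=3]  = 1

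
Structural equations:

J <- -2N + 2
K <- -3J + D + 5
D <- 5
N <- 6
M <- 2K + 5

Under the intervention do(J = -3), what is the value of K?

The intervention breaks the incoming arrows to J: J <- -2N + 2 no longer applies, and J = -3.
K = -3J + D + 5  [with J=-3, D=5]  = 19

19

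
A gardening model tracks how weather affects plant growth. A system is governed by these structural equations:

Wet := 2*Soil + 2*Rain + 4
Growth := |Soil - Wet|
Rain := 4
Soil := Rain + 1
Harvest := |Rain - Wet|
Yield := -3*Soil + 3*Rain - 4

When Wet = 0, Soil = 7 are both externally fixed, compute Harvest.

4

Setting Wet = 0, Soil = 7 by intervention discards those variables' equations.
Harvest = |Rain - Wet|  [with Rain=4, Wet=0]  = 4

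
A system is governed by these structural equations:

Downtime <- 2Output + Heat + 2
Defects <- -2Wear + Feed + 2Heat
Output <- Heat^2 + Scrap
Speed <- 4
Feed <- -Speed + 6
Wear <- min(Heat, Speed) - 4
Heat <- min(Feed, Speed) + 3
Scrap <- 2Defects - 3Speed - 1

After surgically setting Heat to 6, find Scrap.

15

The intervention breaks the incoming arrows to Heat: Heat <- min(Feed, Speed) + 3 no longer applies, and Heat = 6.
Feed = -Speed + 6  [with Speed=4]  = 2
Wear = min(Heat, Speed) - 4  [with Heat=6, Speed=4]  = 0
Defects = -2Wear + Feed + 2Heat  [with Wear=0, Feed=2, Heat=6]  = 14
Scrap = 2Defects - 3Speed - 1  [with Defects=14, Speed=4]  = 15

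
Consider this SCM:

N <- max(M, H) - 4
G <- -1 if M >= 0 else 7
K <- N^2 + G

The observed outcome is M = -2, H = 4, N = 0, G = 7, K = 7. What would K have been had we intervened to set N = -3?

16

do(N=-3) replaces the equation N <- max(M, H) - 4 with the constant N = -3.
G = -1 if M >= 0 else 7  [with M=-2]  = 7
K = N^2 + G  [with N=-3, G=7]  = 16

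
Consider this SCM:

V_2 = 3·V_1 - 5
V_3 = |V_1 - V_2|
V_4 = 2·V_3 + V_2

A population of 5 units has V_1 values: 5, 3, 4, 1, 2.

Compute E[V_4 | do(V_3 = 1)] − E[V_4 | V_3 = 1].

Under do(V_3=1), V_3's equation is replaced by V_3=1 for every unit. Per-unit V_4: 12, 6, 9, 0, 3. Mean = 6.
Conditioning on V_3=1 selects the 2 unit(s) with V_1 ∈ {3, 2}. Their V_4 values: 6, 3. Mean = 4.5.
Difference = 6 − 4.5 = 1.5.

1.5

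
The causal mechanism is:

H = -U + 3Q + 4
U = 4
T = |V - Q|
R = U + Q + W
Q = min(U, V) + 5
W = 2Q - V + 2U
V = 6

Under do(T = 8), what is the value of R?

33

Intervening sets T = 8 and removes its equation (T = |V - Q|).
No directed path runs from T to R, so R keeps its natural value.
Q = min(U, V) + 5  [with U=4, V=6]  = 9
W = 2Q - V + 2U  [with Q=9, V=6, U=4]  = 20
R = U + Q + W  [with U=4, Q=9, W=20]  = 33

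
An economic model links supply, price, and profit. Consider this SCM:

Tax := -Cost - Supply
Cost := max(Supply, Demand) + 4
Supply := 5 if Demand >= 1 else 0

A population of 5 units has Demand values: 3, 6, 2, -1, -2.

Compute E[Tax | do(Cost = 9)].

The intervention sets Cost=9 in all 5 units regardless of Demand. Recomputing Tax per unit gives -14, -14, -14, -9, -9; average -12.

-12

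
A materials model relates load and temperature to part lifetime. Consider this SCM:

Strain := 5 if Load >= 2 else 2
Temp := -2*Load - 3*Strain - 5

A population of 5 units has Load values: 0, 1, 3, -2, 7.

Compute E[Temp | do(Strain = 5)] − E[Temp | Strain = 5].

The intervention sets Strain=5 in all 5 units regardless of Load. Recomputing Temp per unit gives -20, -22, -26, -16, -34; average -23.6.
Observing Strain=5 restricts to units where Strain's equation naturally yields 5: Load ∈ {3, 7}. In that subpopulation Temp = -26, -34, mean -30.
Difference = -23.6 − (-30) = 6.4.

6.4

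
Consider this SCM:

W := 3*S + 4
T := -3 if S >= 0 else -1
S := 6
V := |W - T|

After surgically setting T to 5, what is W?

22

The intervention breaks the incoming arrows to T: T := -3 if S >= 0 else -1 no longer applies, and T = 5.
Since W is not a descendant of the intervened variable, it is unaffected.
W = 3*S + 4  [with S=6]  = 22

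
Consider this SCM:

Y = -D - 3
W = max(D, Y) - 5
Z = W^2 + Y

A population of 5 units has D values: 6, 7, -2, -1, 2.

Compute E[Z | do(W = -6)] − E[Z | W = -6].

do(W=-6) breaks W's dependence on D. With W=-6 fixed, Z across the units is 27, 26, 35, 34, 31, mean 30.6.
Observing W=-6 restricts to units where W's equation naturally yields -6: D ∈ {-2, -1}. In that subpopulation Z = 35, 34, mean 34.5.
Difference = 30.6 − 34.5 = -3.9.

-3.9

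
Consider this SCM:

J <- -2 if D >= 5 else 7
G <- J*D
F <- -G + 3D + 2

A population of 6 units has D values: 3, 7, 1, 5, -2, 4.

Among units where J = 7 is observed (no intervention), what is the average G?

Observing J=7 restricts to units where J's equation naturally yields 7: D ∈ {3, 1, -2, 4}. In that subpopulation G = 21, 7, -14, 28, mean 10.5.

10.5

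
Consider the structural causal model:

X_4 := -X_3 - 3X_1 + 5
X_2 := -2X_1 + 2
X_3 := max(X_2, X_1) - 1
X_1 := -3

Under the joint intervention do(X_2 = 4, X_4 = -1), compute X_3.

The joint intervention fixes X_2 = 4, X_4 = -1, removing each variable's own equation.
X_3 = max(X_2, X_1) - 1  [with X_2=4, X_1=-3]  = 3

3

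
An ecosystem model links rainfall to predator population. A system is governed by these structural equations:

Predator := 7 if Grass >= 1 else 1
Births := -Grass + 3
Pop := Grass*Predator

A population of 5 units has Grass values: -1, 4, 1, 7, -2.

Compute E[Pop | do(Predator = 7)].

12.6

Every unit gets Predator=7 under the intervention. Pop values become -7, 28, 7, 49, -14; E[Pop|do(Predator=7)] = 12.6.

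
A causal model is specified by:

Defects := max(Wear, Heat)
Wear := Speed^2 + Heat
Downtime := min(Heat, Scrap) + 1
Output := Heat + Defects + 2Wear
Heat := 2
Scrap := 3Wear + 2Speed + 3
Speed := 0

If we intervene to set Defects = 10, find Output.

Under do(Defects=10), the mechanism Defects := max(Wear, Heat) is discarded; Defects is fixed at 10.
Wear = Speed^2 + Heat  [with Speed=0, Heat=2]  = 2
Output = Heat + Defects + 2Wear  [with Heat=2, Defects=10, Wear=2]  = 16

16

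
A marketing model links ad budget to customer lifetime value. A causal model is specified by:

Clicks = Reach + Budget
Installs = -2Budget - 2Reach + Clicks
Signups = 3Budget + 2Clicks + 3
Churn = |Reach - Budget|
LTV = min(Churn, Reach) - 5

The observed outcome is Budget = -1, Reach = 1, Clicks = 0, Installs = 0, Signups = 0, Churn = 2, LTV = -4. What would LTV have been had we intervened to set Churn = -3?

Intervening sets Churn = -3 and removes its equation (Churn = |Reach - Budget|).
LTV = min(Churn, Reach) - 5  [with Churn=-3, Reach=1]  = -8

-8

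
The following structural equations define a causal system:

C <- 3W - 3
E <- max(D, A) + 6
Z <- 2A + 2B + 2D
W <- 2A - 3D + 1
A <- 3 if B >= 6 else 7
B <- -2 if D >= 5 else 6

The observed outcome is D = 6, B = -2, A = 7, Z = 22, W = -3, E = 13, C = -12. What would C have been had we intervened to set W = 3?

Under do(W=3), the mechanism W <- 2A - 3D + 1 is discarded; W is fixed at 3.
C = 3W - 3  [with W=3]  = 6

6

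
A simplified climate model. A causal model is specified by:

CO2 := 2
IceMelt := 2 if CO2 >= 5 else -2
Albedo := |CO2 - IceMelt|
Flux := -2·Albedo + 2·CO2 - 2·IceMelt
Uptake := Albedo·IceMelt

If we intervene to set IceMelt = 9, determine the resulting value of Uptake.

do(IceMelt=9) replaces the equation IceMelt := 2 if CO2 >= 5 else -2 with the constant IceMelt = 9.
Albedo = |CO2 - IceMelt|  [with CO2=2, IceMelt=9]  = 7
Uptake = Albedo·IceMelt  [with Albedo=7, IceMelt=9]  = 63

63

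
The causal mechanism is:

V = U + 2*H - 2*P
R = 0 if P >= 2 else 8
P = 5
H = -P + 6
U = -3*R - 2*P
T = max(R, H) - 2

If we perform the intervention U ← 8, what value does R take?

0

Under do(U=8), the mechanism U = -3*R - 2*P is discarded; U is fixed at 8.
Since R is not a descendant of the intervened variable, it is unaffected.
R = 0 if P >= 2 else 8  [with P=5]  = 0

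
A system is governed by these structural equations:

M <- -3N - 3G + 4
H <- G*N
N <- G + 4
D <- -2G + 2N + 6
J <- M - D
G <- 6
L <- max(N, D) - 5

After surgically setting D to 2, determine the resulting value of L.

5

The intervention breaks the incoming arrows to D: D <- -2G + 2N + 6 no longer applies, and D = 2.
N = G + 4  [with G=6]  = 10
L = max(N, D) - 5  [with N=10, D=2]  = 5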